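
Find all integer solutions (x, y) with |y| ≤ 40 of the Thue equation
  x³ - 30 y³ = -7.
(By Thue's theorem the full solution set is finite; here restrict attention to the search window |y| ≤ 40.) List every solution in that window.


The equation is x³ - 30y³ = -7. For fixed y, x³ = 30·y³ − 7, so a solution requires the RHS to be a perfect cube.
Strategy: iterate y from -40 to 40, compute RHS = 30·y³ − 7, and check whether it is a (positive or negative) perfect cube.
Check small values of y:
  y = 0: RHS = -7 is not a perfect cube.
  y = 1: RHS = 23 is not a perfect cube.
  y = -1: RHS = -37 is not a perfect cube.
  y = 2: RHS = 233 is not a perfect cube.
  y = -2: RHS = -247 is not a perfect cube.
  y = 3: RHS = 803 is not a perfect cube.
  y = -3: RHS = -817 is not a perfect cube.
Continuing the search up to |y| = 40 finds no solutions either.
No (x, y) in the scanned range satisfies the equation.

No integer solutions with |y| ≤ 40.


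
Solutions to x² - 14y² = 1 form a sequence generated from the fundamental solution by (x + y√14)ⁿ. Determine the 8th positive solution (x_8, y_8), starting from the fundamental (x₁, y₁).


Step 1: Find the fundamental solution (x₁, y₁) of x² - 14y² = 1.
  Expand √14 as a continued fraction. a₀ = ⌊√14⌋ = 3; iterate m_{k+1} = d_k·a_k − m_k, d_{k+1} = (14 − m_{k+1}²)/d_k, a_{k+1} = ⌊(a₀ + m_{k+1})/d_{k+1}⌋ (starting m₀ = 0, d₀ = 1), with convergents p_k = a_k·p_{k-1} + p_{k-2}, q_k = a_k·q_{k-1} + q_{k-2} (p₋₁ = 1, q₋₁ = 0):
  k = 0: a₀ = 3; p₀/q₀ = 3/1; p₀² − 14·q₀² = 9 − 14 = -5.
  k = 1: m = 3, d = 5, a = ⌊(3 + 3)/5⌋ = 1; p/q = (1·3 + 1)/(1·1 + 0) = 4/1; p² − 14·q² = 16 − 14 = 2.
  k = 2: m = 2, d = 2, a = ⌊(3 + 2)/2⌋ = 2; p/q = (2·4 + 3)/(2·1 + 1) = 11/3; p² − 14·q² = 121 − 126 = -5.
  k = 3: m = 2, d = 5, a = ⌊(3 + 2)/5⌋ = 1; p/q = (1·11 + 4)/(1·3 + 1) = 15/4; p² − 14·q² = 225 − 224 = 1.
  The first convergent with p² − 14·q² = 1 gives the fundamental solution (x₁, y₁) = (15, 4).
Step 2: Apply the recurrence (x_{n+1}, y_{n+1}) = (x₁x_n + 14y₁y_n, x₁y_n + y₁x_n) repeatedly.
  From (x_1, y_1) = (15, 4): x_2 = 15·15 + 14·4·4 = 449; y_2 = 15·4 + 4·15 = 120.
  From (x_2, y_2) = (449, 120): x_3 = 15·449 + 14·4·120 = 13455; y_3 = 15·120 + 4·449 = 3596.
  From (x_3, y_3) = (13455, 3596): x_4 = 15·13455 + 14·4·3596 = 403201; y_4 = 15·3596 + 4·13455 = 107760.
  From (x_4, y_4) = (403201, 107760): x_5 = 15·403201 + 14·4·107760 = 12082575; y_5 = 15·107760 + 4·403201 = 3229204.
  From (x_5, y_5) = (12082575, 3229204): x_6 = 15·12082575 + 14·4·3229204 = 362074049; y_6 = 15·3229204 + 4·12082575 = 96768360.
  From (x_6, y_6) = (362074049, 96768360): x_7 = 15·362074049 + 14·4·96768360 = 10850138895; y_7 = 15·96768360 + 4·362074049 = 2899821596.
  From (x_7, y_7) = (10850138895, 2899821596): x_8 = 15·10850138895 + 14·4·2899821596 = 325142092801; y_8 = 15·2899821596 + 4·10850138895 = 86897879520.
Step 3: Verify x_8² - 14·y_8² = 105717380511014096025601 - 105717380511014096025600 = 1 (should be 1). ✓

(x_1, y_1) = (15, 4); (x_8, y_8) = (325142092801, 86897879520).


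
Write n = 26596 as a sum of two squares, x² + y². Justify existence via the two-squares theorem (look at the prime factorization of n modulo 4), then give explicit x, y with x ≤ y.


Step 1: Factor n = 26596 = 2^2 · 61 · 109.
Step 2: Check the mod-4 condition on each prime factor: 2 = 2 (special); 61 ≡ 1 (mod 4), exponent 1; 109 ≡ 1 (mod 4), exponent 1.
All primes ≡ 3 (mod 4) appear to even exponent (or don't appear), so by the two-squares theorem n IS expressible as a sum of two squares.
Step 3: Build a representation. Group n = k² · m with k = 2 and m = 61 · 109 = 6649 (a product of primes ≡ 1 (mod 4)); a representation of m scales to one of n via (k·x)² + (k·y)² = k²(x² + y²). Each prime p ≡ 1 (mod 4) is itself a sum of two squares; find a² by testing p − a² for a perfect square:
  61: 61 − 1² = 60, 61 − 2² = 57, 61 − 3² = 52, 61 − 4² = 45, 61 − 5² = 36 = 6² ⇒ 61 = 5² + 6².
  109: 109 − 1² = 108, 109 − 2² = 105, 109 − 3² = 100 = 10² ⇒ 109 = 3² + 10².
  Combine using the Brahmagupta–Fibonacci identity (a² + b²)(c² + d²) = (ac − bd)² + (ad + bc)² = (ac + bd)² + (ad − bc)²:
  61 · 109 = 6649: from (5² + 6²)(3² + 10²), take (5·3 − 6·10, 5·10 + 6·3) = (15 − 60, 50 + 18) = (-45, 68); dropping signs (only squares matter) gives (45, 68); check 45² + 68² = 2025 + 4624 = 6649 ✓.
  Scale by k = 2: (2·45, 2·68) = (90, 136).
Step 4: Order so x ≤ y and verify: 90² + 136² = 8100 + 18496 = 26596 = n. ✓

n = 26596 = 90² + 136² (one valid representation with x ≤ y).


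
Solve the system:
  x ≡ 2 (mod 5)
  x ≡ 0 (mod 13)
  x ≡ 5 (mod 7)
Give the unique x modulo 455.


Moduli 5, 13, 7 are pairwise coprime; by CRT there is a unique solution modulo M = 5 · 13 · 7 = 455.
Solve pairwise, accumulating the modulus:
  Start with x ≡ 2 (mod 5).
  Combine with x ≡ 0 (mod 13): since gcd(5, 13) = 1, we get a unique residue mod 65.
    Write x = 2 + 5·t and substitute into x ≡ 0 (mod 13): 5·t ≡ 0 − 2 = -2 (mod 13).
    Reduce coefficients mod 13: 5·t ≡ 11 (mod 13).
    The inverse of 5 mod 13 is 8 (since 5·8 = 40 = 3·13 + 1), so t ≡ 8·11 = 88 ≡ 10 (mod 13).
    Then x = 2 + 5·10 = 52, valid modulo lcm(5, 13) = 65: x ≡ 52 (mod 65).
  Combine with x ≡ 5 (mod 7): since gcd(65, 7) = 1, we get a unique residue mod 455.
    Write x = 52 + 65·t and substitute into x ≡ 5 (mod 7): 65·t ≡ 5 − 52 = -47 (mod 7).
    Reduce coefficients mod 7: 2·t ≡ 2 (mod 7).
    The inverse of 2 mod 7 is 4 (since 2·4 = 8 = 1·7 + 1), so t ≡ 4·2 = 8 ≡ 1 (mod 7).
    Then x = 52 + 65·1 = 117, valid modulo lcm(65, 7) = 455: x ≡ 117 (mod 455).
Verify: 117 mod 5 = 2 ✓, 117 mod 13 = 0 ✓, 117 mod 7 = 5 ✓.

x ≡ 117 (mod 455).


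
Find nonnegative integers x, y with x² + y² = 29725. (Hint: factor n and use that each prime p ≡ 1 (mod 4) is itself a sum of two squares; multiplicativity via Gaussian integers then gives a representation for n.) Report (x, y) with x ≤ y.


Step 1: Factor n = 29725 = 5^2 · 29 · 41.
Step 2: Check the mod-4 condition on each prime factor: 5 ≡ 1 (mod 4), exponent 2; 29 ≡ 1 (mod 4), exponent 1; 41 ≡ 1 (mod 4), exponent 1.
All primes ≡ 3 (mod 4) appear to even exponent (or don't appear), so by the two-squares theorem n IS expressible as a sum of two squares.
Step 3: Build a representation. Group n = k² · m with k = 5 and m = 29 · 41 = 1189 (a product of primes ≡ 1 (mod 4)); a representation of m scales to one of n via (k·x)² + (k·y)² = k²(x² + y²). Each prime p ≡ 1 (mod 4) is itself a sum of two squares; find a² by testing p − a² for a perfect square:
  29: 29 − 1² = 28, 29 − 2² = 25 = 5² ⇒ 29 = 2² + 5².
  41: 41 − 1² = 40, 41 − 2² = 37, 41 − 3² = 32, 41 − 4² = 25 = 5² ⇒ 41 = 4² + 5².
  Combine using the Brahmagupta–Fibonacci identity (a² + b²)(c² + d²) = (ac − bd)² + (ad + bc)² = (ac + bd)² + (ad − bc)²:
  29 · 41 = 1189: from (2² + 5²)(4² + 5²), take (2·4 − 5·5, 2·5 + 5·4) = (8 − 25, 10 + 20) = (-17, 30); dropping signs (only squares matter) gives (17, 30); check 17² + 30² = 289 + 900 = 1189 ✓.
  Scale by k = 5: (5·17, 5·30) = (85, 150).
Step 4: Order so x ≤ y and verify: 85² + 150² = 7225 + 22500 = 29725 = n. ✓

n = 29725 = 85² + 150² (one valid representation with x ≤ y).


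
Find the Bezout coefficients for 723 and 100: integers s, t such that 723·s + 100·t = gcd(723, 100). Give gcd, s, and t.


Euclidean algorithm on (723, 100) — divide until remainder is 0:
  723 = 7 · 100 + 23
  100 = 4 · 23 + 8
  23 = 2 · 8 + 7
  8 = 1 · 7 + 1
  7 = 7 · 1 + 0
gcd(723, 100) = 1.
Track Bezout coefficients alongside the remainders: start with r₀ = 723 = a·1 + b·0 (s = 1, t = 0) and r₁ = 100 = a·0 + b·1 (s = 0, t = 1); each new remainder r_{k+1} = r_{k-1} − q_k·r_k inherits s_{k+1} = s_{k-1} − q_k·s_k, t_{k+1} = t_{k-1} − q_k·t_k, so r_k = a·s_k + b·t_k at every step:
  q = 7: r = 23, s = 1 − 7·0 = 1, t = 0 − 7·1 = -7  (check: 723·1 + 100·(-7) = 23)
  q = 4: r = 8, s = 0 − 4·1 = -4, t = 1 − 4·(-7) = 29  (check: 723·(-4) + 100·29 = 8)
  q = 2: r = 7, s = 1 − 2·(-4) = 9, t = -7 − 2·29 = -65  (check: 723·9 + 100·(-65) = 7)
  q = 1: r = 1, s = -4 − 1·9 = -13, t = 29 − 1·(-65) = 94  (check: 723·(-13) + 100·94 = 1)
The row with r = 1 (the gcd) gives the Bezout coefficients s = -13, t = 94.
Result: 723 · (-13) + 100 · (94) = 1.

gcd(723, 100) = 1; s = -13, t = 94 (check: 723·(-13) + 100·94 = 1).


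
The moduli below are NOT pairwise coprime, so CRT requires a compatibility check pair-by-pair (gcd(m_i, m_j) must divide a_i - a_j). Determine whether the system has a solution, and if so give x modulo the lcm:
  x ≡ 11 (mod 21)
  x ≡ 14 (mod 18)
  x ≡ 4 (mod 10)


Moduli 21, 18, 10 are not pairwise coprime, so CRT works modulo lcm(m_i) when all pairwise compatibility conditions hold.
Pairwise compatibility: gcd(m_i, m_j) must divide a_i - a_j for every pair.
Merge one congruence at a time:
  Start: x ≡ 11 (mod 21).
  Combine with x ≡ 14 (mod 18): gcd(21, 18) = 3; 14 - 11 = 3, which IS divisible by 3, so compatible.
    Write x = 11 + 21·t and substitute into x ≡ 14 (mod 18): 21·t ≡ 14 − 11 = 3 (mod 18).
    Divide the congruence (and modulus) by g = 3: 7·t ≡ 1 (mod 6).
    Reduce coefficients mod 6: 1·t ≡ 1 (mod 6).
    So t ≡ 1 (mod 6).
    Then x = 11 + 21·1 = 32, valid modulo lcm(21, 18) = 126: x ≡ 32 (mod 126).
  Combine with x ≡ 4 (mod 10): gcd(126, 10) = 2; 4 - 32 = -28, which IS divisible by 2, so compatible.
    Write x = 32 + 126·t and substitute into x ≡ 4 (mod 10): 126·t ≡ 4 − 32 = -28 (mod 10).
    Divide the congruence (and modulus) by g = 2: 63·t ≡ -14 (mod 5).
    Reduce coefficients mod 5: 3·t ≡ 1 (mod 5).
    The inverse of 3 mod 5 is 2 (since 3·2 = 6 = 1·5 + 1), so t ≡ 2·1 = 2 ≡ 2 (mod 5).
    Then x = 32 + 126·2 = 284, valid modulo lcm(126, 10) = 630: x ≡ 284 (mod 630).
Verify: 284 mod 21 = 11, 284 mod 18 = 14, 284 mod 10 = 4.

x ≡ 284 (mod 630).


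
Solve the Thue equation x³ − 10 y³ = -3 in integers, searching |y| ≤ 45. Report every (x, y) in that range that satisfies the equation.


The equation is x³ - 10y³ = -3. For fixed y, x³ = 10·y³ − 3, so a solution requires the RHS to be a perfect cube.
Strategy: iterate y from -45 to 45, compute RHS = 10·y³ − 3, and check whether it is a (positive or negative) perfect cube.
Check small values of y:
  y = 0: RHS = -3 is not a perfect cube.
  y = 1: RHS = 7 is not a perfect cube.
  y = -1: RHS = -13 is not a perfect cube.
  y = 2: RHS = 77 is not a perfect cube.
  y = -2: RHS = -83 is not a perfect cube.
  y = 3: RHS = 267 is not a perfect cube.
  y = -3: RHS = -273 is not a perfect cube.
Continuing the search up to |y| = 45 finds no solutions either.
No (x, y) in the scanned range satisfies the equation.

No integer solutions with |y| ≤ 45.


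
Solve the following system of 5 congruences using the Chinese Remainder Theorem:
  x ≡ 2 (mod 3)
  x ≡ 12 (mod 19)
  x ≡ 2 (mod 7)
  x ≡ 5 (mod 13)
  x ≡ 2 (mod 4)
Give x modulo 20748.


Product of moduli M = 3 · 19 · 7 · 13 · 4 = 20748.
Merge one congruence at a time:
  Start: x ≡ 2 (mod 3).
  Combine with x ≡ 12 (mod 19); new modulus lcm = 57.
    Write x = 2 + 3·t and substitute into x ≡ 12 (mod 19): 3·t ≡ 12 − 2 = 10 (mod 19).
    The inverse of 3 mod 19 is 13 (since 3·13 = 39 = 2·19 + 1), so t ≡ 13·10 = 130 ≡ 16 (mod 19).
    Then x = 2 + 3·16 = 50, valid modulo lcm(3, 19) = 57: x ≡ 50 (mod 57).
  Combine with x ≡ 2 (mod 7); new modulus lcm = 399.
    Write x = 50 + 57·t and substitute into x ≡ 2 (mod 7): 57·t ≡ 2 − 50 = -48 (mod 7).
    Reduce coefficients mod 7: 1·t ≡ 1 (mod 7).
    So t ≡ 1 (mod 7).
    Then x = 50 + 57·1 = 107, valid modulo lcm(57, 7) = 399: x ≡ 107 (mod 399).
  Combine with x ≡ 5 (mod 13); new modulus lcm = 5187.
    Write x = 107 + 399·t and substitute into x ≡ 5 (mod 13): 399·t ≡ 5 − 107 = -102 (mod 13).
    Reduce coefficients mod 13: 9·t ≡ 2 (mod 13).
    The inverse of 9 mod 13 is 3 (since 9·3 = 27 = 2·13 + 1), so t ≡ 3·2 = 6 ≡ 6 (mod 13).
    Then x = 107 + 399·6 = 2501, valid modulo lcm(399, 13) = 5187: x ≡ 2501 (mod 5187).
  Combine with x ≡ 2 (mod 4); new modulus lcm = 20748.
    Write x = 2501 + 5187·t and substitute into x ≡ 2 (mod 4): 5187·t ≡ 2 − 2501 = -2499 (mod 4).
    Reduce coefficients mod 4: 3·t ≡ 1 (mod 4).
    The inverse of 3 mod 4 is 3 (since 3·3 = 9 = 2·4 + 1), so t ≡ 3·1 = 3 ≡ 3 (mod 4).
    Then x = 2501 + 5187·3 = 18062, valid modulo lcm(5187, 4) = 20748: x ≡ 18062 (mod 20748).
Verify against each original: 18062 mod 3 = 2, 18062 mod 19 = 12, 18062 mod 7 = 2, 18062 mod 13 = 5, 18062 mod 4 = 2.

x ≡ 18062 (mod 20748).


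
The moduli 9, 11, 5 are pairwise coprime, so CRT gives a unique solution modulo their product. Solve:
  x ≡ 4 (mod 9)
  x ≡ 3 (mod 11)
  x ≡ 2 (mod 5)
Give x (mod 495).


Moduli 9, 11, 5 are pairwise coprime; by CRT there is a unique solution modulo M = 9 · 11 · 5 = 495.
Solve pairwise, accumulating the modulus:
  Start with x ≡ 4 (mod 9).
  Combine with x ≡ 3 (mod 11): since gcd(9, 11) = 1, we get a unique residue mod 99.
    Write x = 4 + 9·t and substitute into x ≡ 3 (mod 11): 9·t ≡ 3 − 4 = -1 (mod 11).
    Reduce coefficients mod 11: 9·t ≡ 10 (mod 11).
    The inverse of 9 mod 11 is 5 (since 9·5 = 45 = 4·11 + 1), so t ≡ 5·10 = 50 ≡ 6 (mod 11).
    Then x = 4 + 9·6 = 58, valid modulo lcm(9, 11) = 99: x ≡ 58 (mod 99).
  Combine with x ≡ 2 (mod 5): since gcd(99, 5) = 1, we get a unique residue mod 495.
    Write x = 58 + 99·t and substitute into x ≡ 2 (mod 5): 99·t ≡ 2 − 58 = -56 (mod 5).
    Reduce coefficients mod 5: 4·t ≡ 4 (mod 5).
    The inverse of 4 mod 5 is 4 (since 4·4 = 16 = 3·5 + 1), so t ≡ 4·4 = 16 ≡ 1 (mod 5).
    Then x = 58 + 99·1 = 157, valid modulo lcm(99, 5) = 495: x ≡ 157 (mod 495).
Verify: 157 mod 9 = 4 ✓, 157 mod 11 = 3 ✓, 157 mod 5 = 2 ✓.

x ≡ 157 (mod 495).


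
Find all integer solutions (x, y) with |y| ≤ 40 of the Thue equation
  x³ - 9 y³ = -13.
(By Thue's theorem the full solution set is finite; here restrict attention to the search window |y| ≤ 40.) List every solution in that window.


The equation is x³ - 9y³ = -13. For fixed y, x³ = 9·y³ − 13, so a solution requires the RHS to be a perfect cube.
Strategy: iterate y from -40 to 40, compute RHS = 9·y³ − 13, and check whether it is a (positive or negative) perfect cube.
Check small values of y:
  y = 0: RHS = -13 is not a perfect cube.
  y = 1: RHS = -4 is not a perfect cube.
  y = -1: RHS = -22 is not a perfect cube.
  y = 2: RHS = 59 is not a perfect cube.
  y = -2: RHS = -85 is not a perfect cube.
  y = 3: RHS = 230 is not a perfect cube.
  y = -3: RHS = -256 is not a perfect cube.
Continuing the search up to |y| = 40 finds no solutions either.
No (x, y) in the scanned range satisfies the equation.

No integer solutions with |y| ≤ 40.


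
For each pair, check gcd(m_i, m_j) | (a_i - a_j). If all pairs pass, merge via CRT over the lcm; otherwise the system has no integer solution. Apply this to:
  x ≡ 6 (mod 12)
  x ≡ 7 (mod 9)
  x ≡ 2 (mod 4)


Moduli 12, 9, 4 are not pairwise coprime, so CRT works modulo lcm(m_i) when all pairwise compatibility conditions hold.
Pairwise compatibility: gcd(m_i, m_j) must divide a_i - a_j for every pair.
Merge one congruence at a time:
  Start: x ≡ 6 (mod 12).
  Combine with x ≡ 7 (mod 9): gcd(12, 9) = 3, and 7 - 6 = 1 is NOT divisible by 3.
    ⇒ system is inconsistent (no integer solution).

No solution (the system is inconsistent).


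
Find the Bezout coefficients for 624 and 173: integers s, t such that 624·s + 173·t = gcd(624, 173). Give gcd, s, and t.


Euclidean algorithm on (624, 173) — divide until remainder is 0:
  624 = 3 · 173 + 105
  173 = 1 · 105 + 68
  105 = 1 · 68 + 37
  68 = 1 · 37 + 31
  37 = 1 · 31 + 6
  31 = 5 · 6 + 1
  6 = 6 · 1 + 0
gcd(624, 173) = 1.
Track Bezout coefficients alongside the remainders: start with r₀ = 624 = a·1 + b·0 (s = 1, t = 0) and r₁ = 173 = a·0 + b·1 (s = 0, t = 1); each new remainder r_{k+1} = r_{k-1} − q_k·r_k inherits s_{k+1} = s_{k-1} − q_k·s_k, t_{k+1} = t_{k-1} − q_k·t_k, so r_k = a·s_k + b·t_k at every step:
  q = 3: r = 105, s = 1 − 3·0 = 1, t = 0 − 3·1 = -3  (check: 624·1 + 173·(-3) = 105)
  q = 1: r = 68, s = 0 − 1·1 = -1, t = 1 − 1·(-3) = 4  (check: 624·(-1) + 173·4 = 68)
  q = 1: r = 37, s = 1 − 1·(-1) = 2, t = -3 − 1·4 = -7  (check: 624·2 + 173·(-7) = 37)
  q = 1: r = 31, s = -1 − 1·2 = -3, t = 4 − 1·(-7) = 11  (check: 624·(-3) + 173·11 = 31)
  q = 1: r = 6, s = 2 − 1·(-3) = 5, t = -7 − 1·11 = -18  (check: 624·5 + 173·(-18) = 6)
  q = 5: r = 1, s = -3 − 5·5 = -28, t = 11 − 5·(-18) = 101  (check: 624·(-28) + 173·101 = 1)
The row with r = 1 (the gcd) gives the Bezout coefficients s = -28, t = 101.
Result: 624 · (-28) + 173 · (101) = 1.

gcd(624, 173) = 1; s = -28, t = 101 (check: 624·(-28) + 173·101 = 1).


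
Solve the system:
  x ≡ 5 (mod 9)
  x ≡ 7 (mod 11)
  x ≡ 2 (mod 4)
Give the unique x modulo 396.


Moduli 9, 11, 4 are pairwise coprime; by CRT there is a unique solution modulo M = 9 · 11 · 4 = 396.
Solve pairwise, accumulating the modulus:
  Start with x ≡ 5 (mod 9).
  Combine with x ≡ 7 (mod 11): since gcd(9, 11) = 1, we get a unique residue mod 99.
    Write x = 5 + 9·t and substitute into x ≡ 7 (mod 11): 9·t ≡ 7 − 5 = 2 (mod 11).
    The inverse of 9 mod 11 is 5 (since 9·5 = 45 = 4·11 + 1), so t ≡ 5·2 = 10 ≡ 10 (mod 11).
    Then x = 5 + 9·10 = 95, valid modulo lcm(9, 11) = 99: x ≡ 95 (mod 99).
  Combine with x ≡ 2 (mod 4): since gcd(99, 4) = 1, we get a unique residue mod 396.
    Write x = 95 + 99·t and substitute into x ≡ 2 (mod 4): 99·t ≡ 2 − 95 = -93 (mod 4).
    Reduce coefficients mod 4: 3·t ≡ 3 (mod 4).
    The inverse of 3 mod 4 is 3 (since 3·3 = 9 = 2·4 + 1), so t ≡ 3·3 = 9 ≡ 1 (mod 4).
    Then x = 95 + 99·1 = 194, valid modulo lcm(99, 4) = 396: x ≡ 194 (mod 396).
Verify: 194 mod 9 = 5 ✓, 194 mod 11 = 7 ✓, 194 mod 4 = 2 ✓.

x ≡ 194 (mod 396).


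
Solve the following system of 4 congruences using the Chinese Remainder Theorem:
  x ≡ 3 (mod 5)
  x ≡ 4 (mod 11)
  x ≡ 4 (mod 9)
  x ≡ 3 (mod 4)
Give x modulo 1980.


Product of moduli M = 5 · 11 · 9 · 4 = 1980.
Merge one congruence at a time:
  Start: x ≡ 3 (mod 5).
  Combine with x ≡ 4 (mod 11); new modulus lcm = 55.
    Write x = 3 + 5·t and substitute into x ≡ 4 (mod 11): 5·t ≡ 4 − 3 = 1 (mod 11).
    The inverse of 5 mod 11 is 9 (since 5·9 = 45 = 4·11 + 1), so t ≡ 9·1 = 9 ≡ 9 (mod 11).
    Then x = 3 + 5·9 = 48, valid modulo lcm(5, 11) = 55: x ≡ 48 (mod 55).
  Combine with x ≡ 4 (mod 9); new modulus lcm = 495.
    Write x = 48 + 55·t and substitute into x ≡ 4 (mod 9): 55·t ≡ 4 − 48 = -44 (mod 9).
    Reduce coefficients mod 9: 1·t ≡ 1 (mod 9).
    So t ≡ 1 (mod 9).
    Then x = 48 + 55·1 = 103, valid modulo lcm(55, 9) = 495: x ≡ 103 (mod 495).
  Combine with x ≡ 3 (mod 4); new modulus lcm = 1980.
    Write x = 103 + 495·t and substitute into x ≡ 3 (mod 4): 495·t ≡ 3 − 103 = -100 (mod 4).
    Reduce coefficients mod 4: 3·t ≡ 0 (mod 4).
    The inverse of 3 mod 4 is 3 (since 3·3 = 9 = 2·4 + 1), so t ≡ 3·0 = 0 ≡ 0 (mod 4).
    Then x = 103 + 495·0 = 103, valid modulo lcm(495, 4) = 1980: x ≡ 103 (mod 1980).
Verify against each original: 103 mod 5 = 3, 103 mod 11 = 4, 103 mod 9 = 4, 103 mod 4 = 3.

x ≡ 103 (mod 1980).


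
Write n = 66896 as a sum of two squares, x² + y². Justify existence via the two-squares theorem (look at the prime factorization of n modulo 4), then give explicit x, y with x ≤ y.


Step 1: Factor n = 66896 = 2^4 · 37 · 113.
Step 2: Check the mod-4 condition on each prime factor: 2 = 2 (special); 37 ≡ 1 (mod 4), exponent 1; 113 ≡ 1 (mod 4), exponent 1.
All primes ≡ 3 (mod 4) appear to even exponent (or don't appear), so by the two-squares theorem n IS expressible as a sum of two squares.
Step 3: Build a representation. Group n = k² · m with k = 4 and m = 37 · 113 = 4181 (a product of primes ≡ 1 (mod 4)); a representation of m scales to one of n via (k·x)² + (k·y)² = k²(x² + y²). Each prime p ≡ 1 (mod 4) is itself a sum of two squares; find a² by testing p − a² for a perfect square:
  37: 37 − 1² = 36 = 6² ⇒ 37 = 1² + 6².
  113: 113 − 1² = 112, 113 − 2² = 109, 113 − 3² = 104, 113 − 4² = 97, 113 − 5² = 88, 113 − 6² = 77, 113 − 7² = 64 = 8² ⇒ 113 = 7² + 8².
  Combine using the Brahmagupta–Fibonacci identity (a² + b²)(c² + d²) = (ac − bd)² + (ad + bc)² = (ac + bd)² + (ad − bc)²:
  37 · 113 = 4181: from (1² + 6²)(7² + 8²), take (1·7 − 6·8, 1·8 + 6·7) = (7 − 48, 8 + 42) = (-41, 50); dropping signs (only squares matter) gives (41, 50); check 41² + 50² = 1681 + 2500 = 4181 ✓.
  Scale by k = 4: (4·41, 4·50) = (164, 200).
Step 4: Order so x ≤ y and verify: 164² + 200² = 26896 + 40000 = 66896 = n. ✓

n = 66896 = 164² + 200² (one valid representation with x ≤ y).


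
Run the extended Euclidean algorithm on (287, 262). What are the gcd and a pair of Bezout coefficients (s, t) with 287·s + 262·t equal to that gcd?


Euclidean algorithm on (287, 262) — divide until remainder is 0:
  287 = 1 · 262 + 25
  262 = 10 · 25 + 12
  25 = 2 · 12 + 1
  12 = 12 · 1 + 0
gcd(287, 262) = 1.
Track Bezout coefficients alongside the remainders: start with r₀ = 287 = a·1 + b·0 (s = 1, t = 0) and r₁ = 262 = a·0 + b·1 (s = 0, t = 1); each new remainder r_{k+1} = r_{k-1} − q_k·r_k inherits s_{k+1} = s_{k-1} − q_k·s_k, t_{k+1} = t_{k-1} − q_k·t_k, so r_k = a·s_k + b·t_k at every step:
  q = 1: r = 25, s = 1 − 1·0 = 1, t = 0 − 1·1 = -1  (check: 287·1 + 262·(-1) = 25)
  q = 10: r = 12, s = 0 − 10·1 = -10, t = 1 − 10·(-1) = 11  (check: 287·(-10) + 262·11 = 12)
  q = 2: r = 1, s = 1 − 2·(-10) = 21, t = -1 − 2·11 = -23  (check: 287·21 + 262·(-23) = 1)
The row with r = 1 (the gcd) gives the Bezout coefficients s = 21, t = -23.
Result: 287 · (21) + 262 · (-23) = 1.

gcd(287, 262) = 1; s = 21, t = -23 (check: 287·21 + 262·(-23) = 1).


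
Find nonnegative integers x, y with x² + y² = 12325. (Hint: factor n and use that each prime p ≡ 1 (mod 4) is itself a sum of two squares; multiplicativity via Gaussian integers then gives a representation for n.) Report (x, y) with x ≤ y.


Step 1: Factor n = 12325 = 5^2 · 17 · 29.
Step 2: Check the mod-4 condition on each prime factor: 5 ≡ 1 (mod 4), exponent 2; 17 ≡ 1 (mod 4), exponent 1; 29 ≡ 1 (mod 4), exponent 1.
All primes ≡ 3 (mod 4) appear to even exponent (or don't appear), so by the two-squares theorem n IS expressible as a sum of two squares.
Step 3: Build a representation. Group n = k² · m with k = 5 and m = 17 · 29 = 493 (a product of primes ≡ 1 (mod 4)); a representation of m scales to one of n via (k·x)² + (k·y)² = k²(x² + y²). Each prime p ≡ 1 (mod 4) is itself a sum of two squares; find a² by testing p − a² for a perfect square:
  17: 17 − 1² = 16 = 4² ⇒ 17 = 1² + 4².
  29: 29 − 1² = 28, 29 − 2² = 25 = 5² ⇒ 29 = 2² + 5².
  Combine using the Brahmagupta–Fibonacci identity (a² + b²)(c² + d²) = (ac − bd)² + (ad + bc)² = (ac + bd)² + (ad − bc)²:
  17 · 29 = 493: from (1² + 4²)(2² + 5²), take (1·2 − 4·5, 1·5 + 4·2) = (2 − 20, 5 + 8) = (-18, 13); dropping signs (only squares matter) gives (18, 13); check 18² + 13² = 324 + 169 = 493 ✓.
  Scale by k = 5: (5·18, 5·13) = (90, 65).
Step 4: Order so x ≤ y and verify: 65² + 90² = 4225 + 8100 = 12325 = n. ✓

n = 12325 = 65² + 90² (one valid representation with x ≤ y).


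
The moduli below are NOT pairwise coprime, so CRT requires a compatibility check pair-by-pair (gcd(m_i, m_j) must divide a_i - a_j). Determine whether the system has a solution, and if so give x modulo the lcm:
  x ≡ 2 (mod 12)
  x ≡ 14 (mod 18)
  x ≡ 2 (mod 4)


Moduli 12, 18, 4 are not pairwise coprime, so CRT works modulo lcm(m_i) when all pairwise compatibility conditions hold.
Pairwise compatibility: gcd(m_i, m_j) must divide a_i - a_j for every pair.
Merge one congruence at a time:
  Start: x ≡ 2 (mod 12).
  Combine with x ≡ 14 (mod 18): gcd(12, 18) = 6; 14 - 2 = 12, which IS divisible by 6, so compatible.
    Write x = 2 + 12·t and substitute into x ≡ 14 (mod 18): 12·t ≡ 14 − 2 = 12 (mod 18).
    Divide the congruence (and modulus) by g = 6: 2·t ≡ 2 (mod 3).
    The inverse of 2 mod 3 is 2 (since 2·2 = 4 = 1·3 + 1), so t ≡ 2·2 = 4 ≡ 1 (mod 3).
    Then x = 2 + 12·1 = 14, valid modulo lcm(12, 18) = 36: x ≡ 14 (mod 36).
  Combine with x ≡ 2 (mod 4): gcd(36, 4) = 4; 2 - 14 = -12, which IS divisible by 4, so compatible.
    Write x = 14 + 36·t and substitute into x ≡ 2 (mod 4): 36·t ≡ 2 − 14 = -12 (mod 4).
    Divide the congruence (and modulus) by g = 4: 9·t ≡ -3 (mod 1).
    Modulo 1 every t works; take t = 0.
    Then x = 14 + 36·0 = 14, valid modulo lcm(36, 4) = 36: x ≡ 14 (mod 36).
Verify: 14 mod 12 = 2, 14 mod 18 = 14, 14 mod 4 = 2.

x ≡ 14 (mod 36).


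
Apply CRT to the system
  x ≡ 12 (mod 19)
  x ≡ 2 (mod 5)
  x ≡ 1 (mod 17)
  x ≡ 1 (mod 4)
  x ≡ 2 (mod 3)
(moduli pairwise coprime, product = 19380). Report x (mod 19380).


Product of moduli M = 19 · 5 · 17 · 4 · 3 = 19380.
Merge one congruence at a time:
  Start: x ≡ 12 (mod 19).
  Combine with x ≡ 2 (mod 5); new modulus lcm = 95.
    Write x = 12 + 19·t and substitute into x ≡ 2 (mod 5): 19·t ≡ 2 − 12 = -10 (mod 5).
    Reduce coefficients mod 5: 4·t ≡ 0 (mod 5).
    The inverse of 4 mod 5 is 4 (since 4·4 = 16 = 3·5 + 1), so t ≡ 4·0 = 0 ≡ 0 (mod 5).
    Then x = 12 + 19·0 = 12, valid modulo lcm(19, 5) = 95: x ≡ 12 (mod 95).
  Combine with x ≡ 1 (mod 17); new modulus lcm = 1615.
    Write x = 12 + 95·t and substitute into x ≡ 1 (mod 17): 95·t ≡ 1 − 12 = -11 (mod 17).
    Reduce coefficients mod 17: 10·t ≡ 6 (mod 17).
    The inverse of 10 mod 17 is 12 (since 10·12 = 120 = 7·17 + 1), so t ≡ 12·6 = 72 ≡ 4 (mod 17).
    Then x = 12 + 95·4 = 392, valid modulo lcm(95, 17) = 1615: x ≡ 392 (mod 1615).
  Combine with x ≡ 1 (mod 4); new modulus lcm = 6460.
    Write x = 392 + 1615·t and substitute into x ≡ 1 (mod 4): 1615·t ≡ 1 − 392 = -391 (mod 4).
    Reduce coefficients mod 4: 3·t ≡ 1 (mod 4).
    The inverse of 3 mod 4 is 3 (since 3·3 = 9 = 2·4 + 1), so t ≡ 3·1 = 3 ≡ 3 (mod 4).
    Then x = 392 + 1615·3 = 5237, valid modulo lcm(1615, 4) = 6460: x ≡ 5237 (mod 6460).
  Combine with x ≡ 2 (mod 3); new modulus lcm = 19380.
    Write x = 5237 + 6460·t and substitute into x ≡ 2 (mod 3): 6460·t ≡ 2 − 5237 = -5235 (mod 3).
    Reduce coefficients mod 3: 1·t ≡ 0 (mod 3).
    So t ≡ 0 (mod 3).
    Then x = 5237 + 6460·0 = 5237, valid modulo lcm(6460, 3) = 19380: x ≡ 5237 (mod 19380).
Verify against each original: 5237 mod 19 = 12, 5237 mod 5 = 2, 5237 mod 17 = 1, 5237 mod 4 = 1, 5237 mod 3 = 2.

x ≡ 5237 (mod 19380).


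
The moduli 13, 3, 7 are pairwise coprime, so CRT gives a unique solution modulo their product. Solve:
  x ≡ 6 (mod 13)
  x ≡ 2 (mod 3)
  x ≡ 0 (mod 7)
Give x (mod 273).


Moduli 13, 3, 7 are pairwise coprime; by CRT there is a unique solution modulo M = 13 · 3 · 7 = 273.
Solve pairwise, accumulating the modulus:
  Start with x ≡ 6 (mod 13).
  Combine with x ≡ 2 (mod 3): since gcd(13, 3) = 1, we get a unique residue mod 39.
    Write x = 6 + 13·t and substitute into x ≡ 2 (mod 3): 13·t ≡ 2 − 6 = -4 (mod 3).
    Reduce coefficients mod 3: 1·t ≡ 2 (mod 3).
    So t ≡ 2 (mod 3).
    Then x = 6 + 13·2 = 32, valid modulo lcm(13, 3) = 39: x ≡ 32 (mod 39).
  Combine with x ≡ 0 (mod 7): since gcd(39, 7) = 1, we get a unique residue mod 273.
    Write x = 32 + 39·t and substitute into x ≡ 0 (mod 7): 39·t ≡ 0 − 32 = -32 (mod 7).
    Reduce coefficients mod 7: 4·t ≡ 3 (mod 7).
    The inverse of 4 mod 7 is 2 (since 4·2 = 8 = 1·7 + 1), so t ≡ 2·3 = 6 ≡ 6 (mod 7).
    Then x = 32 + 39·6 = 266, valid modulo lcm(39, 7) = 273: x ≡ 266 (mod 273).
Verify: 266 mod 13 = 6 ✓, 266 mod 3 = 2 ✓, 266 mod 7 = 0 ✓.

x ≡ 266 (mod 273).


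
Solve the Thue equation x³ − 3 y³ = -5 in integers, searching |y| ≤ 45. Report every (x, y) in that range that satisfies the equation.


The equation is x³ - 3y³ = -5. For fixed y, x³ = 3·y³ − 5, so a solution requires the RHS to be a perfect cube.
Strategy: iterate y from -45 to 45, compute RHS = 3·y³ − 5, and check whether it is a (positive or negative) perfect cube.
Check small values of y:
  y = 0: RHS = -5 is not a perfect cube.
  y = 1: RHS = -2 is not a perfect cube.
  y = -1: RHS = -8 = (-2)³ ⇒ x = -2 works.
  y = 2: RHS = 19 is not a perfect cube.
  y = -2: RHS = -29 is not a perfect cube.
  y = 3: RHS = 76 is not a perfect cube.
  y = -3: RHS = -86 is not a perfect cube.
Continuing the search up to |y| = 45 finds no further solutions beyond those listed.
Collected solutions: (-2, -1).

Solutions (with |y| ≤ 45): (-2, -1).


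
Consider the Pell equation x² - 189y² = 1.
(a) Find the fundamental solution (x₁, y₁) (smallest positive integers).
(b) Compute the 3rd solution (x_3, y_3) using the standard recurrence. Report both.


Step 1: Find the fundamental solution (x₁, y₁) of x² - 189y² = 1.
  Expand √189 as a continued fraction. a₀ = ⌊√189⌋ = 13; iterate m_{k+1} = d_k·a_k − m_k, d_{k+1} = (189 − m_{k+1}²)/d_k, a_{k+1} = ⌊(a₀ + m_{k+1})/d_{k+1}⌋ (starting m₀ = 0, d₀ = 1), with convergents p_k = a_k·p_{k-1} + p_{k-2}, q_k = a_k·q_{k-1} + q_{k-2} (p₋₁ = 1, q₋₁ = 0):
  k = 0: a₀ = 13; p₀/q₀ = 13/1; p₀² − 189·q₀² = 169 − 189 = -20.
  k = 1: m = 13, d = 20, a = ⌊(13 + 13)/20⌋ = 1; p/q = (1·13 + 1)/(1·1 + 0) = 14/1; p² − 189·q² = 196 − 189 = 7.
  k = 2: m = 7, d = 7, a = ⌊(13 + 7)/7⌋ = 2; p/q = (2·14 + 13)/(2·1 + 1) = 41/3; p² − 189·q² = 1681 − 1701 = -20.
  k = 3: m = 7, d = 20, a = ⌊(13 + 7)/20⌋ = 1; p/q = (1·41 + 14)/(1·3 + 1) = 55/4; p² − 189·q² = 3025 − 3024 = 1.
  The first convergent with p² − 189·q² = 1 gives the fundamental solution (x₁, y₁) = (55, 4).
Step 2: Apply the recurrence (x_{n+1}, y_{n+1}) = (x₁x_n + 189y₁y_n, x₁y_n + y₁x_n) repeatedly.
  From (x_1, y_1) = (55, 4): x_2 = 55·55 + 189·4·4 = 6049; y_2 = 55·4 + 4·55 = 440.
  From (x_2, y_2) = (6049, 440): x_3 = 55·6049 + 189·4·440 = 665335; y_3 = 55·440 + 4·6049 = 48396.
Step 3: Verify x_3² - 189·y_3² = 442670662225 - 442670662224 = 1 (should be 1). ✓

(x_1, y_1) = (55, 4); (x_3, y_3) = (665335, 48396).


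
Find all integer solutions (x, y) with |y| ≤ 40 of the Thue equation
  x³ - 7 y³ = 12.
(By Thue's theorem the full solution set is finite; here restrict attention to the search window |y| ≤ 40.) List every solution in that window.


The equation is x³ - 7y³ = 12. For fixed y, x³ = 7·y³ + 12, so a solution requires the RHS to be a perfect cube.
Strategy: iterate y from -40 to 40, compute RHS = 7·y³ + 12, and check whether it is a (positive or negative) perfect cube.
Check small values of y:
  y = 0: RHS = 12 is not a perfect cube.
  y = 1: RHS = 19 is not a perfect cube.
  y = -1: RHS = 5 is not a perfect cube.
  y = 2: RHS = 68 is not a perfect cube.
  y = -2: RHS = -44 is not a perfect cube.
  y = 3: RHS = 201 is not a perfect cube.
  y = -3: RHS = -177 is not a perfect cube.
Continuing the search up to |y| = 40 finds no solutions either.
No (x, y) in the scanned range satisfies the equation.

No integer solutions with |y| ≤ 40.


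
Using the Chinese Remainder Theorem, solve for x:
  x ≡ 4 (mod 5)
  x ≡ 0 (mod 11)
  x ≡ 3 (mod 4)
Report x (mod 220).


Moduli 5, 11, 4 are pairwise coprime; by CRT there is a unique solution modulo M = 5 · 11 · 4 = 220.
Solve pairwise, accumulating the modulus:
  Start with x ≡ 4 (mod 5).
  Combine with x ≡ 0 (mod 11): since gcd(5, 11) = 1, we get a unique residue mod 55.
    Write x = 4 + 5·t and substitute into x ≡ 0 (mod 11): 5·t ≡ 0 − 4 = -4 (mod 11).
    Reduce coefficients mod 11: 5·t ≡ 7 (mod 11).
    The inverse of 5 mod 11 is 9 (since 5·9 = 45 = 4·11 + 1), so t ≡ 9·7 = 63 ≡ 8 (mod 11).
    Then x = 4 + 5·8 = 44, valid modulo lcm(5, 11) = 55: x ≡ 44 (mod 55).
  Combine with x ≡ 3 (mod 4): since gcd(55, 4) = 1, we get a unique residue mod 220.
    Write x = 44 + 55·t and substitute into x ≡ 3 (mod 4): 55·t ≡ 3 − 44 = -41 (mod 4).
    Reduce coefficients mod 4: 3·t ≡ 3 (mod 4).
    The inverse of 3 mod 4 is 3 (since 3·3 = 9 = 2·4 + 1), so t ≡ 3·3 = 9 ≡ 1 (mod 4).
    Then x = 44 + 55·1 = 99, valid modulo lcm(55, 4) = 220: x ≡ 99 (mod 220).
Verify: 99 mod 5 = 4 ✓, 99 mod 11 = 0 ✓, 99 mod 4 = 3 ✓.

x ≡ 99 (mod 220).


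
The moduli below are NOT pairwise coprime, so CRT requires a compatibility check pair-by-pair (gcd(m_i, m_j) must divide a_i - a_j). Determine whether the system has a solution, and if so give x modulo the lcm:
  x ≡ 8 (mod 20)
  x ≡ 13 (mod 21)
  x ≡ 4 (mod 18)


Moduli 20, 21, 18 are not pairwise coprime, so CRT works modulo lcm(m_i) when all pairwise compatibility conditions hold.
Pairwise compatibility: gcd(m_i, m_j) must divide a_i - a_j for every pair.
Merge one congruence at a time:
  Start: x ≡ 8 (mod 20).
  Combine with x ≡ 13 (mod 21): gcd(20, 21) = 1; 13 - 8 = 5, which IS divisible by 1, so compatible.
    Write x = 8 + 20·t and substitute into x ≡ 13 (mod 21): 20·t ≡ 13 − 8 = 5 (mod 21).
    The inverse of 20 mod 21 is 20 (since 20·20 = 400 = 19·21 + 1), so t ≡ 20·5 = 100 ≡ 16 (mod 21).
    Then x = 8 + 20·16 = 328, valid modulo lcm(20, 21) = 420: x ≡ 328 (mod 420).
  Combine with x ≡ 4 (mod 18): gcd(420, 18) = 6; 4 - 328 = -324, which IS divisible by 6, so compatible.
    Write x = 328 + 420·t and substitute into x ≡ 4 (mod 18): 420·t ≡ 4 − 328 = -324 (mod 18).
    Divide the congruence (and modulus) by g = 6: 70·t ≡ -54 (mod 3).
    Reduce coefficients mod 3: 1·t ≡ 0 (mod 3).
    So t ≡ 0 (mod 3).
    Then x = 328 + 420·0 = 328, valid modulo lcm(420, 18) = 1260: x ≡ 328 (mod 1260).
Verify: 328 mod 20 = 8, 328 mod 21 = 13, 328 mod 18 = 4.

x ≡ 328 (mod 1260).


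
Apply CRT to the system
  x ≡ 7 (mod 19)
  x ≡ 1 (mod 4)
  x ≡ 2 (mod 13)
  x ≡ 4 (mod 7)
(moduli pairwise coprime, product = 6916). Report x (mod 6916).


Product of moduli M = 19 · 4 · 13 · 7 = 6916.
Merge one congruence at a time:
  Start: x ≡ 7 (mod 19).
  Combine with x ≡ 1 (mod 4); new modulus lcm = 76.
    Write x = 7 + 19·t and substitute into x ≡ 1 (mod 4): 19·t ≡ 1 − 7 = -6 (mod 4).
    Reduce coefficients mod 4: 3·t ≡ 2 (mod 4).
    The inverse of 3 mod 4 is 3 (since 3·3 = 9 = 2·4 + 1), so t ≡ 3·2 = 6 ≡ 2 (mod 4).
    Then x = 7 + 19·2 = 45, valid modulo lcm(19, 4) = 76: x ≡ 45 (mod 76).
  Combine with x ≡ 2 (mod 13); new modulus lcm = 988.
    Write x = 45 + 76·t and substitute into x ≡ 2 (mod 13): 76·t ≡ 2 − 45 = -43 (mod 13).
    Reduce coefficients mod 13: 11·t ≡ 9 (mod 13).
    The inverse of 11 mod 13 is 6 (since 11·6 = 66 = 5·13 + 1), so t ≡ 6·9 = 54 ≡ 2 (mod 13).
    Then x = 45 + 76·2 = 197, valid modulo lcm(76, 13) = 988: x ≡ 197 (mod 988).
  Combine with x ≡ 4 (mod 7); new modulus lcm = 6916.
    Write x = 197 + 988·t and substitute into x ≡ 4 (mod 7): 988·t ≡ 4 − 197 = -193 (mod 7).
    Reduce coefficients mod 7: 1·t ≡ 3 (mod 7).
    So t ≡ 3 (mod 7).
    Then x = 197 + 988·3 = 3161, valid modulo lcm(988, 7) = 6916: x ≡ 3161 (mod 6916).
Verify against each original: 3161 mod 19 = 7, 3161 mod 4 = 1, 3161 mod 13 = 2, 3161 mod 7 = 4.

x ≡ 3161 (mod 6916).


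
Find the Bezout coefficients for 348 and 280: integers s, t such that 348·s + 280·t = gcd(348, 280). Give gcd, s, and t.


Euclidean algorithm on (348, 280) — divide until remainder is 0:
  348 = 1 · 280 + 68
  280 = 4 · 68 + 8
  68 = 8 · 8 + 4
  8 = 2 · 4 + 0
gcd(348, 280) = 4.
Track Bezout coefficients alongside the remainders: start with r₀ = 348 = a·1 + b·0 (s = 1, t = 0) and r₁ = 280 = a·0 + b·1 (s = 0, t = 1); each new remainder r_{k+1} = r_{k-1} − q_k·r_k inherits s_{k+1} = s_{k-1} − q_k·s_k, t_{k+1} = t_{k-1} − q_k·t_k, so r_k = a·s_k + b·t_k at every step:
  q = 1: r = 68, s = 1 − 1·0 = 1, t = 0 − 1·1 = -1  (check: 348·1 + 280·(-1) = 68)
  q = 4: r = 8, s = 0 − 4·1 = -4, t = 1 − 4·(-1) = 5  (check: 348·(-4) + 280·5 = 8)
  q = 8: r = 4, s = 1 − 8·(-4) = 33, t = -1 − 8·5 = -41  (check: 348·33 + 280·(-41) = 4)
The row with r = 4 (the gcd) gives the Bezout coefficients s = 33, t = -41.
Result: 348 · (33) + 280 · (-41) = 4.

gcd(348, 280) = 4; s = 33, t = -41 (check: 348·33 + 280·(-41) = 4).


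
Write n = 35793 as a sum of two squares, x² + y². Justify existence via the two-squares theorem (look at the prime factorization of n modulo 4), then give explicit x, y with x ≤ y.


Step 1: Factor n = 35793 = 3^2 · 41 · 97.
Step 2: Check the mod-4 condition on each prime factor: 3 ≡ 3 (mod 4), exponent 2 (must be even); 41 ≡ 1 (mod 4), exponent 1; 97 ≡ 1 (mod 4), exponent 1.
All primes ≡ 3 (mod 4) appear to even exponent (or don't appear), so by the two-squares theorem n IS expressible as a sum of two squares.
Step 3: Build a representation. Group n = k² · m with k = 3 and m = 41 · 97 = 3977 (a product of primes ≡ 1 (mod 4)); a representation of m scales to one of n via (k·x)² + (k·y)² = k²(x² + y²). Each prime p ≡ 1 (mod 4) is itself a sum of two squares; find a² by testing p − a² for a perfect square:
  41: 41 − 1² = 40, 41 − 2² = 37, 41 − 3² = 32, 41 − 4² = 25 = 5² ⇒ 41 = 4² + 5².
  97: 97 − 1² = 96, 97 − 2² = 93, 97 − 3² = 88, 97 − 4² = 81 = 9² ⇒ 97 = 4² + 9².
  Combine using the Brahmagupta–Fibonacci identity (a² + b²)(c² + d²) = (ac − bd)² + (ad + bc)² = (ac + bd)² + (ad − bc)²:
  41 · 97 = 3977: from (4² + 5²)(4² + 9²), take (4·4 − 5·9, 4·9 + 5·4) = (16 − 45, 36 + 20) = (-29, 56); dropping signs (only squares matter) gives (29, 56); check 29² + 56² = 841 + 3136 = 3977 ✓.
  Scale by k = 3: (3·29, 3·56) = (87, 168).
Step 4: Order so x ≤ y and verify: 87² + 168² = 7569 + 28224 = 35793 = n. ✓

n = 35793 = 87² + 168² (one valid representation with x ≤ y).


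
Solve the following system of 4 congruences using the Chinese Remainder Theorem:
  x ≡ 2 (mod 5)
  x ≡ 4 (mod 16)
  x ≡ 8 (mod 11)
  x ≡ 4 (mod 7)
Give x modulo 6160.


Product of moduli M = 5 · 16 · 11 · 7 = 6160.
Merge one congruence at a time:
  Start: x ≡ 2 (mod 5).
  Combine with x ≡ 4 (mod 16); new modulus lcm = 80.
    Write x = 2 + 5·t and substitute into x ≡ 4 (mod 16): 5·t ≡ 4 − 2 = 2 (mod 16).
    The inverse of 5 mod 16 is 13 (since 5·13 = 65 = 4·16 + 1), so t ≡ 13·2 = 26 ≡ 10 (mod 16).
    Then x = 2 + 5·10 = 52, valid modulo lcm(5, 16) = 80: x ≡ 52 (mod 80).
  Combine with x ≡ 8 (mod 11); new modulus lcm = 880.
    Write x = 52 + 80·t and substitute into x ≡ 8 (mod 11): 80·t ≡ 8 − 52 = -44 (mod 11).
    Reduce coefficients mod 11: 3·t ≡ 0 (mod 11).
    The inverse of 3 mod 11 is 4 (since 3·4 = 12 = 1·11 + 1), so t ≡ 4·0 = 0 ≡ 0 (mod 11).
    Then x = 52 + 80·0 = 52, valid modulo lcm(80, 11) = 880: x ≡ 52 (mod 880).
  Combine with x ≡ 4 (mod 7); new modulus lcm = 6160.
    Write x = 52 + 880·t and substitute into x ≡ 4 (mod 7): 880·t ≡ 4 − 52 = -48 (mod 7).
    Reduce coefficients mod 7: 5·t ≡ 1 (mod 7).
    The inverse of 5 mod 7 is 3 (since 5·3 = 15 = 2·7 + 1), so t ≡ 3·1 = 3 ≡ 3 (mod 7).
    Then x = 52 + 880·3 = 2692, valid modulo lcm(880, 7) = 6160: x ≡ 2692 (mod 6160).
Verify against each original: 2692 mod 5 = 2, 2692 mod 16 = 4, 2692 mod 11 = 8, 2692 mod 7 = 4.

x ≡ 2692 (mod 6160).
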